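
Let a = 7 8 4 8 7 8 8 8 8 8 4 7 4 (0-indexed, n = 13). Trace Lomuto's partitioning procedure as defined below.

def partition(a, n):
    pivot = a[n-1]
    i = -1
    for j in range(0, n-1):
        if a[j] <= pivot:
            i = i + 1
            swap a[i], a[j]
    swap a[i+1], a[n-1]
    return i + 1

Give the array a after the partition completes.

pivot=4, i=-1
j=0: 7>4, skip
j=1: 8>4, skip
j=2: 4≤4, i=0, swap(0,2) ⇒ 4 8 7 8 7 8 8 8 8 8 4 7 4
j=3: 8>4, skip
j=4: 7>4, skip
j=5: 8>4, skip
j=6: 8>4, skip
j=7: 8>4, skip
j=8: 8>4, skip
j=9: 8>4, skip
j=10: 4≤4, i=1, swap(1,10) ⇒ 4 4 7 8 7 8 8 8 8 8 8 7 4
j=11: 7>4, skip
swap(2,12) ⇒ 4 4 4 8 7 8 8 8 8 8 8 7 7; return 2

4 4 4 8 7 8 8 8 8 8 8 7 7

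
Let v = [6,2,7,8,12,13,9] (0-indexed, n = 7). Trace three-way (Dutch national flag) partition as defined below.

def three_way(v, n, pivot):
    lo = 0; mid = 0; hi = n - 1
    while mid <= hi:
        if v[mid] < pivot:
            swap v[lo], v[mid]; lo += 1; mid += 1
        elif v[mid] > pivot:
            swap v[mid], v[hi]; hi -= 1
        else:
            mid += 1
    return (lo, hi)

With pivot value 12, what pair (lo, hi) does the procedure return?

pivot = 12; lo=0, mid=0, hi=6
v[mid]=6<12: swap v[0],v[0]; lo=1,mid=1 → [6,2,7,8,12,13,9]
v[mid]=2<12: swap v[1],v[1]; lo=2,mid=2 → [6,2,7,8,12,13,9]
v[mid]=7<12: swap v[2],v[2]; lo=3,mid=3 → [6,2,7,8,12,13,9]
v[mid]=8<12: swap v[3],v[3]; lo=4,mid=4 → [6,2,7,8,12,13,9]
v[mid]=12=12: mid=5
v[mid]=13>12: swap v[5],v[6]; hi=5 → [6,2,7,8,12,9,13]
v[mid]=9<12: swap v[4],v[5]; lo=5,mid=6 → [6,2,7,8,9,12,13]
end: lo=5, hi=5; v = [6,2,7,8,9,12,13]

(5, 5)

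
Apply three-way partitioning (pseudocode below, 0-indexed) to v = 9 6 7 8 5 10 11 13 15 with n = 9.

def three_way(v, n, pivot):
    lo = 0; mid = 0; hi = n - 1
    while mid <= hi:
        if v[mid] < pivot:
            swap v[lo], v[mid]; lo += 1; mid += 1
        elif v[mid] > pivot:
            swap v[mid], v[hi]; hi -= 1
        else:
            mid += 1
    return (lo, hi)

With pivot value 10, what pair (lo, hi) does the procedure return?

(5, 5)

lo=0 mid=0 hi=8
9<10: swap(0,0), lo=1 mid=1 ⇒ 9 6 7 8 5 10 11 13 15
6<10: swap(1,1), lo=2 mid=2 ⇒ 9 6 7 8 5 10 11 13 15
7<10: swap(2,2), lo=3 mid=3 ⇒ 9 6 7 8 5 10 11 13 15
8<10: swap(3,3), lo=4 mid=4 ⇒ 9 6 7 8 5 10 11 13 15
5<10: swap(4,4), lo=5 mid=5 ⇒ 9 6 7 8 5 10 11 13 15
10=10: mid=6
11>10: swap(6,8), hi=7 ⇒ 9 6 7 8 5 10 15 13 11
15>10: swap(6,7), hi=6 ⇒ 9 6 7 8 5 10 13 15 11
13>10: swap(6,6), hi=5 ⇒ 9 6 7 8 5 10 13 15 11
done. lo=5 hi=5; v=9 6 7 8 5 10 13 15 11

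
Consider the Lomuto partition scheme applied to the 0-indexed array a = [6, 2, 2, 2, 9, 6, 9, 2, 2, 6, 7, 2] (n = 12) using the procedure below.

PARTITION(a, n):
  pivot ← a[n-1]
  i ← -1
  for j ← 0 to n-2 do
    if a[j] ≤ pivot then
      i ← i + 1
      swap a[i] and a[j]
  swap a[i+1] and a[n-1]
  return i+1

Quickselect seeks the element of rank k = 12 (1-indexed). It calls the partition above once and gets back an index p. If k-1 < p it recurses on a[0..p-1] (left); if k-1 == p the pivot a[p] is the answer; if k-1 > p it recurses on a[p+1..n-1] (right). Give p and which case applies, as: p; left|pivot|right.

pivot = a[11] = 2; i = -1
j=0: a[0]=6 > 2 → no swap
j=1: a[1]=2 ≤ 2 → i=0, swap a[0],a[1] → [2, 6, 2, 2, 9, 6, 9, 2, 2, 6, 7, 2]
j=2: a[2]=2 ≤ 2 → i=1, swap a[1],a[2] → [2, 2, 6, 2, 9, 6, 9, 2, 2, 6, 7, 2]
j=3: a[3]=2 ≤ 2 → i=2, swap a[2],a[3] → [2, 2, 2, 6, 9, 6, 9, 2, 2, 6, 7, 2]
j=4: a[4]=9 > 2 → no swap
j=5: a[5]=6 > 2 → no swap
j=6: a[6]=9 > 2 → no swap
j=7: a[7]=2 ≤ 2 → i=3, swap a[3],a[7] → [2, 2, 2, 2, 9, 6, 9, 6, 2, 6, 7, 2]
j=8: a[8]=2 ≤ 2 → i=4, swap a[4],a[8] → [2, 2, 2, 2, 2, 6, 9, 6, 9, 6, 7, 2]
j=9: a[9]=6 > 2 → no swap
j=10: a[10]=7 > 2 → no swap
final swap a[5],a[11] → [2, 2, 2, 2, 2, 2, 9, 6, 9, 6, 7, 6]; return 5
p = 5; k-1 = 11 > 5 ⇒ right

5; right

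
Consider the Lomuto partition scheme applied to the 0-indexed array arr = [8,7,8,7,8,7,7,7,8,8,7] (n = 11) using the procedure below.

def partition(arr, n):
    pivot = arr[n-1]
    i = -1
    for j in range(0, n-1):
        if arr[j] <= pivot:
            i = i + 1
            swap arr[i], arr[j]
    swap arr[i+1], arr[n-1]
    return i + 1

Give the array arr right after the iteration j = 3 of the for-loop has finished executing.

[7,7,8,8,8,7,7,7,8,8,7]

pivot=7, i=-1
j=0: 8>7, skip
j=1: 7≤7, i=0, swap(0,1) ⇒ [7,8,8,7,8,7,7,7,8,8,7]
j=2: 8>7, skip
j=3: 7≤7, i=1, swap(1,3) ⇒ [7,7,8,8,8,7,7,7,8,8,7]
(after j=3) arr = [7,7,8,8,8,7,7,7,8,8,7]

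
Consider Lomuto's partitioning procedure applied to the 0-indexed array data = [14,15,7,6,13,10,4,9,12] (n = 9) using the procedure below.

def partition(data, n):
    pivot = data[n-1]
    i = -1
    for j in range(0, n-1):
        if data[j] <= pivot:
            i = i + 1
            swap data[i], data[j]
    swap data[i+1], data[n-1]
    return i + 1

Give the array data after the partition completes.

pivot = data[8] = 12; i = -1
j=0: data[0]=14 > 12 → no swap
j=1: data[1]=15 > 12 → no swap
j=2: data[2]=7 ≤ 12 → i=0, swap data[0],data[2] → [7,15,14,6,13,10,4,9,12]
j=3: data[3]=6 ≤ 12 → i=1, swap data[1],data[3] → [7,6,14,15,13,10,4,9,12]
j=4: data[4]=13 > 12 → no swap
j=5: data[5]=10 ≤ 12 → i=2, swap data[2],data[5] → [7,6,10,15,13,14,4,9,12]
j=6: data[6]=4 ≤ 12 → i=3, swap data[3],data[6] → [7,6,10,4,13,14,15,9,12]
j=7: data[7]=9 ≤ 12 → i=4, swap data[4],data[7] → [7,6,10,4,9,14,15,13,12]
final swap data[5],data[8] → [7,6,10,4,9,12,15,13,14]; return 5

[7,6,10,4,9,12,15,13,14]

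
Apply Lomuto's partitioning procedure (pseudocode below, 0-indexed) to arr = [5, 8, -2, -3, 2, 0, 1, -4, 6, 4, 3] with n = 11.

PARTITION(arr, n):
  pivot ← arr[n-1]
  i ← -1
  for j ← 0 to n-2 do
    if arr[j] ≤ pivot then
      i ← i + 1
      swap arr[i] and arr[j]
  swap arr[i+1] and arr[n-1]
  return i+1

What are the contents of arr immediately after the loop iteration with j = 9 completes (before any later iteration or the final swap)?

[-2, -3, 2, 0, 1, -4, 5, 8, 6, 4, 3]

pivot=3, i=-1
j=0: 5>3, skip
j=1: 8>3, skip
j=2: -2≤3, i=0, swap(0,2) ⇒ [-2, 8, 5, -3, 2, 0, 1, -4, 6, 4, 3]
j=3: -3≤3, i=1, swap(1,3) ⇒ [-2, -3, 5, 8, 2, 0, 1, -4, 6, 4, 3]
j=4: 2≤3, i=2, swap(2,4) ⇒ [-2, -3, 2, 8, 5, 0, 1, -4, 6, 4, 3]
j=5: 0≤3, i=3, swap(3,5) ⇒ [-2, -3, 2, 0, 5, 8, 1, -4, 6, 4, 3]
j=6: 1≤3, i=4, swap(4,6) ⇒ [-2, -3, 2, 0, 1, 8, 5, -4, 6, 4, 3]
j=7: -4≤3, i=5, swap(5,7) ⇒ [-2, -3, 2, 0, 1, -4, 5, 8, 6, 4, 3]
j=8: 6>3, skip
j=9: 4>3, skip
(after j=9) arr = [-2, -3, 2, 0, 1, -4, 5, 8, 6, 4, 3]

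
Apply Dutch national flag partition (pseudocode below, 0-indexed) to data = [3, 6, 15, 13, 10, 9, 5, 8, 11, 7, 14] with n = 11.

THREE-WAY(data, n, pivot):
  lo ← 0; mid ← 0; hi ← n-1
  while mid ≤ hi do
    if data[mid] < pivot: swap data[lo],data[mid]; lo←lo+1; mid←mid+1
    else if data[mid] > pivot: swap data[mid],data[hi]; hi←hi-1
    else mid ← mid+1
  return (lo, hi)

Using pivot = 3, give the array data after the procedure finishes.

[3, 15, 13, 10, 9, 5, 8, 11, 7, 14, 6]

lo=0 mid=0 hi=10
3=3: mid=1
6>3: swap(1,10), hi=9 ⇒ [3, 14, 15, 13, 10, 9, 5, 8, 11, 7, 6]
14>3: swap(1,9), hi=8 ⇒ [3, 7, 15, 13, 10, 9, 5, 8, 11, 14, 6]
7>3: swap(1,8), hi=7 ⇒ [3, 11, 15, 13, 10, 9, 5, 8, 7, 14, 6]
11>3: swap(1,7), hi=6 ⇒ [3, 8, 15, 13, 10, 9, 5, 11, 7, 14, 6]
8>3: swap(1,6), hi=5 ⇒ [3, 5, 15, 13, 10, 9, 8, 11, 7, 14, 6]
5>3: swap(1,5), hi=4 ⇒ [3, 9, 15, 13, 10, 5, 8, 11, 7, 14, 6]
9>3: swap(1,4), hi=3 ⇒ [3, 10, 15, 13, 9, 5, 8, 11, 7, 14, 6]
10>3: swap(1,3), hi=2 ⇒ [3, 13, 15, 10, 9, 5, 8, 11, 7, 14, 6]
13>3: swap(1,2), hi=1 ⇒ [3, 15, 13, 10, 9, 5, 8, 11, 7, 14, 6]
15>3: swap(1,1), hi=0 ⇒ [3, 15, 13, 10, 9, 5, 8, 11, 7, 14, 6]
done. lo=0 hi=0; data=[3, 15, 13, 10, 9, 5, 8, 11, 7, 14, 6]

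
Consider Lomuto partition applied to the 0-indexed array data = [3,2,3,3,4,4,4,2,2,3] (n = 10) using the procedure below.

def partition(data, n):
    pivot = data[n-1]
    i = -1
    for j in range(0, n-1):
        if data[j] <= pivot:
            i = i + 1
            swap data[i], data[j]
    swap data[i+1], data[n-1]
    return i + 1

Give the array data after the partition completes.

pivot = data[9] = 3; i = -1
j=0: data[0]=3 ≤ 3 → i=0, swap data[0],data[0] (no change) → [3,2,3,3,4,4,4,2,2,3]
j=1: data[1]=2 ≤ 3 → i=1, swap data[1],data[1] (no change) → [3,2,3,3,4,4,4,2,2,3]
j=2: data[2]=3 ≤ 3 → i=2, swap data[2],data[2] (no change) → [3,2,3,3,4,4,4,2,2,3]
j=3: data[3]=3 ≤ 3 → i=3, swap data[3],data[3] (no change) → [3,2,3,3,4,4,4,2,2,3]
j=4: data[4]=4 > 3 → no swap
j=5: data[5]=4 > 3 → no swap
j=6: data[6]=4 > 3 → no swap
j=7: data[7]=2 ≤ 3 → i=4, swap data[4],data[7] → [3,2,3,3,2,4,4,4,2,3]
j=8: data[8]=2 ≤ 3 → i=5, swap data[5],data[8] → [3,2,3,3,2,2,4,4,4,3]
final swap data[6],data[9] → [3,2,3,3,2,2,3,4,4,4]; return 6

[3,2,3,3,2,2,3,4,4,4]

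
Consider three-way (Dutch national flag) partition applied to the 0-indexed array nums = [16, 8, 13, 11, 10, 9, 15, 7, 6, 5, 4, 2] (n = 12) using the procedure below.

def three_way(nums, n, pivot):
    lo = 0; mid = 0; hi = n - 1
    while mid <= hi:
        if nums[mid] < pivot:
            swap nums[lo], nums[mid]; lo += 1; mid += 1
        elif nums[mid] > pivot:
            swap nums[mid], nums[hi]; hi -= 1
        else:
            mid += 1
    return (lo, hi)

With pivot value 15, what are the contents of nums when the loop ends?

[2, 8, 13, 11, 10, 9, 7, 6, 5, 4, 15, 16]

pivot = 15; lo=0, mid=0, hi=11
nums[mid]=16>15: swap nums[0],nums[11]; hi=10 → [2, 8, 13, 11, 10, 9, 15, 7, 6, 5, 4, 16]
nums[mid]=2<15: swap nums[0],nums[0]; lo=1,mid=1 → [2, 8, 13, 11, 10, 9, 15, 7, 6, 5, 4, 16]
nums[mid]=8<15: swap nums[1],nums[1]; lo=2,mid=2 → [2, 8, 13, 11, 10, 9, 15, 7, 6, 5, 4, 16]
nums[mid]=13<15: swap nums[2],nums[2]; lo=3,mid=3 → [2, 8, 13, 11, 10, 9, 15, 7, 6, 5, 4, 16]
nums[mid]=11<15: swap nums[3],nums[3]; lo=4,mid=4 → [2, 8, 13, 11, 10, 9, 15, 7, 6, 5, 4, 16]
nums[mid]=10<15: swap nums[4],nums[4]; lo=5,mid=5 → [2, 8, 13, 11, 10, 9, 15, 7, 6, 5, 4, 16]
nums[mid]=9<15: swap nums[5],nums[5]; lo=6,mid=6 → [2, 8, 13, 11, 10, 9, 15, 7, 6, 5, 4, 16]
nums[mid]=15=15: mid=7
nums[mid]=7<15: swap nums[6],nums[7]; lo=7,mid=8 → [2, 8, 13, 11, 10, 9, 7, 15, 6, 5, 4, 16]
nums[mid]=6<15: swap nums[7],nums[8]; lo=8,mid=9 → [2, 8, 13, 11, 10, 9, 7, 6, 15, 5, 4, 16]
nums[mid]=5<15: swap nums[8],nums[9]; lo=9,mid=10 → [2, 8, 13, 11, 10, 9, 7, 6, 5, 15, 4, 16]
nums[mid]=4<15: swap nums[9],nums[10]; lo=10,mid=11 → [2, 8, 13, 11, 10, 9, 7, 6, 5, 4, 15, 16]
end: lo=10, hi=10; nums = [2, 8, 13, 11, 10, 9, 7, 6, 5, 4, 15, 16]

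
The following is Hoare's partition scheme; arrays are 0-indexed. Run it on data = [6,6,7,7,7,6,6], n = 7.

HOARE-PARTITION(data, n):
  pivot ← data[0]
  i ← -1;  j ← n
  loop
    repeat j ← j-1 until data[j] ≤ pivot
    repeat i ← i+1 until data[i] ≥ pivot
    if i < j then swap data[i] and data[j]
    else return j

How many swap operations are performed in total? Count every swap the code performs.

pivot = data[0] = 6; i = -1, j = 7
j→6 (data[6]=6≤6), i→0 (data[0]=6≥6); i<j, swap → [6,6,7,7,7,6,6]
j→5 (data[5]=6≤6), i→1 (data[1]=6≥6); i<j, swap → [6,6,7,7,7,6,6]
j→1, i→2; i≥j, return j=1. data = [6,6,7,7,7,6,6]

2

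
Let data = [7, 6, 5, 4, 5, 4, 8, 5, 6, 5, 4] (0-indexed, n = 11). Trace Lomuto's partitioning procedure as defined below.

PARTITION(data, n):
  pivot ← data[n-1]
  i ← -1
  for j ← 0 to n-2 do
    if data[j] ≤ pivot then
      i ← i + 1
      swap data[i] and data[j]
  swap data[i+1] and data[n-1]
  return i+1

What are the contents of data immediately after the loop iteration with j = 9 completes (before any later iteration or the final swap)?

pivot=4, i=-1
j=0: 7>4, skip
j=1: 6>4, skip
j=2: 5>4, skip
j=3: 4≤4, i=0, swap(0,3) ⇒ [4, 6, 5, 7, 5, 4, 8, 5, 6, 5, 4]
j=4: 5>4, skip
j=5: 4≤4, i=1, swap(1,5) ⇒ [4, 4, 5, 7, 5, 6, 8, 5, 6, 5, 4]
j=6: 8>4, skip
j=7: 5>4, skip
j=8: 6>4, skip
j=9: 5>4, skip
(after j=9) data = [4, 4, 5, 7, 5, 6, 8, 5, 6, 5, 4]

[4, 4, 5, 7, 5, 6, 8, 5, 6, 5, 4]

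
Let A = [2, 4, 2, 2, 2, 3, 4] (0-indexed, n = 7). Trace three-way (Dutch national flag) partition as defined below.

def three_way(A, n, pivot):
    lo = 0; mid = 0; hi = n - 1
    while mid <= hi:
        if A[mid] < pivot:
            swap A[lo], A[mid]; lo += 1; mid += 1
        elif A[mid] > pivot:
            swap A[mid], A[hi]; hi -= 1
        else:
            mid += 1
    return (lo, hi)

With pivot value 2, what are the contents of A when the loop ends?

lo=0 mid=0 hi=6
2=2: mid=1
4>2: swap(1,6), hi=5 ⇒ [2, 4, 2, 2, 2, 3, 4]
4>2: swap(1,5), hi=4 ⇒ [2, 3, 2, 2, 2, 4, 4]
3>2: swap(1,4), hi=3 ⇒ [2, 2, 2, 2, 3, 4, 4]
2=2: mid=2
2=2: mid=3
2=2: mid=4
done. lo=0 hi=3; A=[2, 2, 2, 2, 3, 4, 4]

[2, 2, 2, 2, 3, 4, 4]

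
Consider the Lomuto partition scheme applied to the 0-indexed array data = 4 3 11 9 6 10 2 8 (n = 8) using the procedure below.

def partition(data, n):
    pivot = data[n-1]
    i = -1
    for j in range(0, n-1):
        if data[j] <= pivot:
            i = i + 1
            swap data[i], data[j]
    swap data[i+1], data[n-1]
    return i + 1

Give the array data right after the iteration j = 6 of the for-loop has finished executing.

pivot=8, i=-1
j=0: 4≤8, i=0, swap(0,0) ⇒ 4 3 11 9 6 10 2 8
j=1: 3≤8, i=1, swap(1,1) ⇒ 4 3 11 9 6 10 2 8
j=2: 11>8, skip
j=3: 9>8, skip
j=4: 6≤8, i=2, swap(2,4) ⇒ 4 3 6 9 11 10 2 8
j=5: 10>8, skip
j=6: 2≤8, i=3, swap(3,6) ⇒ 4 3 6 2 11 10 9 8
(after j=6) data = 4 3 6 2 11 10 9 8

4 3 6 2 11 10 9 8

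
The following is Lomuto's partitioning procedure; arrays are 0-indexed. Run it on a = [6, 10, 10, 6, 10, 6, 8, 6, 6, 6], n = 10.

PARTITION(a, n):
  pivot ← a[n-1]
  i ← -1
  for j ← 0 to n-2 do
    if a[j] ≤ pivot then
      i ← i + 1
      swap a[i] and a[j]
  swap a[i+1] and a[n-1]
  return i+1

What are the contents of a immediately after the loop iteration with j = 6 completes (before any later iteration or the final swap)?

[6, 6, 6, 10, 10, 10, 8, 6, 6, 6]

pivot=6, i=-1
j=0: 6≤6, i=0, swap(0,0) ⇒ [6, 10, 10, 6, 10, 6, 8, 6, 6, 6]
j=1: 10>6, skip
j=2: 10>6, skip
j=3: 6≤6, i=1, swap(1,3) ⇒ [6, 6, 10, 10, 10, 6, 8, 6, 6, 6]
j=4: 10>6, skip
j=5: 6≤6, i=2, swap(2,5) ⇒ [6, 6, 6, 10, 10, 10, 8, 6, 6, 6]
j=6: 8>6, skip
(after j=6) a = [6, 6, 6, 10, 10, 10, 8, 6, 6, 6]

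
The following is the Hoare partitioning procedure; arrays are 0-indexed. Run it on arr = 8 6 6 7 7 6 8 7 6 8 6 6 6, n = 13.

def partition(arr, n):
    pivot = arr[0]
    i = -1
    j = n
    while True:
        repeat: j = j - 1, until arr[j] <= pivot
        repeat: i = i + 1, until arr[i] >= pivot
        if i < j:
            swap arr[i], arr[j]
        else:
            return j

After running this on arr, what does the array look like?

6 6 6 7 7 6 6 7 6 6 8 8 8

pivot=8
j stops at 12 (6), i stops at 0 (8); swap ⇒ 6 6 6 7 7 6 8 7 6 8 6 6 8
j stops at 11 (6), i stops at 6 (8); swap ⇒ 6 6 6 7 7 6 6 7 6 8 6 8 8
j stops at 10 (6), i stops at 9 (8); swap ⇒ 6 6 6 7 7 6 6 7 6 6 8 8 8
j stops at 9, i stops at 10; i≥j ⇒ return 9. arr=6 6 6 7 7 6 6 7 6 6 8 8 8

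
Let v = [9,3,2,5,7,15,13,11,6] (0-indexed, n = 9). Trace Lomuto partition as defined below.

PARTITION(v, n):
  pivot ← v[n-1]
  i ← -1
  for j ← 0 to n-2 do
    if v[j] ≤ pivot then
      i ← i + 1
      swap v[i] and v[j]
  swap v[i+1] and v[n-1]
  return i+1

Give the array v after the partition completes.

pivot = v[8] = 6; i = -1
j=0: v[0]=9 > 6 → no swap
j=1: v[1]=3 ≤ 6 → i=0, swap v[0],v[1] → [3,9,2,5,7,15,13,11,6]
j=2: v[2]=2 ≤ 6 → i=1, swap v[1],v[2] → [3,2,9,5,7,15,13,11,6]
j=3: v[3]=5 ≤ 6 → i=2, swap v[2],v[3] → [3,2,5,9,7,15,13,11,6]
j=4: v[4]=7 > 6 → no swap
j=5: v[5]=15 > 6 → no swap
j=6: v[6]=13 > 6 → no swap
j=7: v[7]=11 > 6 → no swap
final swap v[3],v[8] → [3,2,5,6,7,15,13,11,9]; return 3

[3,2,5,6,7,15,13,11,9]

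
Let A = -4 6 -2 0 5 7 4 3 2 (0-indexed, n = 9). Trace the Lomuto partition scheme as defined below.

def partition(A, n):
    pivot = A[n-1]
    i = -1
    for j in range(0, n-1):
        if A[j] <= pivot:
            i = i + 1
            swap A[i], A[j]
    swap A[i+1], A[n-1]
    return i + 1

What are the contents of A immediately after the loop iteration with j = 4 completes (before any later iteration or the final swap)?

-4 -2 0 6 5 7 4 3 2

pivot=2, i=-1
j=0: -4≤2, i=0, swap(0,0) ⇒ -4 6 -2 0 5 7 4 3 2
j=1: 6>2, skip
j=2: -2≤2, i=1, swap(1,2) ⇒ -4 -2 6 0 5 7 4 3 2
j=3: 0≤2, i=2, swap(2,3) ⇒ -4 -2 0 6 5 7 4 3 2
j=4: 5>2, skip
(after j=4) A = -4 -2 0 6 5 7 4 3 2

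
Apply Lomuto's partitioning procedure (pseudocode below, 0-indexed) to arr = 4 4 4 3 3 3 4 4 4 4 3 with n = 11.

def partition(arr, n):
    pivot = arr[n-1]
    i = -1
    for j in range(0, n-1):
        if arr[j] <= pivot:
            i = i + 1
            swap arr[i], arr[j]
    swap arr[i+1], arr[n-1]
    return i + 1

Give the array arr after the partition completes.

pivot = arr[10] = 3; i = -1
j=0: arr[0]=4 > 3 → no swap
j=1: arr[1]=4 > 3 → no swap
j=2: arr[2]=4 > 3 → no swap
j=3: arr[3]=3 ≤ 3 → i=0, swap arr[0],arr[3] → 3 4 4 4 3 3 4 4 4 4 3
j=4: arr[4]=3 ≤ 3 → i=1, swap arr[1],arr[4] → 3 3 4 4 4 3 4 4 4 4 3
j=5: arr[5]=3 ≤ 3 → i=2, swap arr[2],arr[5] → 3 3 3 4 4 4 4 4 4 4 3
j=6: arr[6]=4 > 3 → no swap
j=7: arr[7]=4 > 3 → no swap
j=8: arr[8]=4 > 3 → no swap
j=9: arr[9]=4 > 3 → no swap
final swap arr[3],arr[10] → 3 3 3 3 4 4 4 4 4 4 4; return 3

3 3 3 3 4 4 4 4 4 4 4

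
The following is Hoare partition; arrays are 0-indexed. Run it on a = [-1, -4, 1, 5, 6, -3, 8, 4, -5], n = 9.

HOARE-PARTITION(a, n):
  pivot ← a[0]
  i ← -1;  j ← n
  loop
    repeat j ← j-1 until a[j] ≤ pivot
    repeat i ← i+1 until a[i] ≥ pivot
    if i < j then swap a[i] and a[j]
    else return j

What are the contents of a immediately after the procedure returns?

[-5, -4, -3, 5, 6, 1, 8, 4, -1]

pivot = a[0] = -1; i = -1, j = 9
j→8 (a[8]=-5≤-1), i→0 (a[0]=-1≥-1); i<j, swap → [-5, -4, 1, 5, 6, -3, 8, 4, -1]
j→5 (a[5]=-3≤-1), i→2 (a[2]=1≥-1); i<j, swap → [-5, -4, -3, 5, 6, 1, 8, 4, -1]
j→2, i→3; i≥j, return j=2. a = [-5, -4, -3, 5, 6, 1, 8, 4, -1]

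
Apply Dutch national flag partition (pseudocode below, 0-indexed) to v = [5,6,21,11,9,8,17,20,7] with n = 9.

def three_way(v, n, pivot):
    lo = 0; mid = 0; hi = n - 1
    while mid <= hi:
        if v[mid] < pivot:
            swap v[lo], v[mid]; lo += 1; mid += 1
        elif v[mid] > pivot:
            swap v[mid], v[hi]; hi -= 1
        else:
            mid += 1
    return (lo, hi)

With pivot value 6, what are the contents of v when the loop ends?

pivot = 6; lo=0, mid=0, hi=8
v[mid]=5<6: swap v[0],v[0]; lo=1,mid=1 → [5,6,21,11,9,8,17,20,7]
v[mid]=6=6: mid=2
v[mid]=21>6: swap v[2],v[8]; hi=7 → [5,6,7,11,9,8,17,20,21]
v[mid]=7>6: swap v[2],v[7]; hi=6 → [5,6,20,11,9,8,17,7,21]
v[mid]=20>6: swap v[2],v[6]; hi=5 → [5,6,17,11,9,8,20,7,21]
v[mid]=17>6: swap v[2],v[5]; hi=4 → [5,6,8,11,9,17,20,7,21]
v[mid]=8>6: swap v[2],v[4]; hi=3 → [5,6,9,11,8,17,20,7,21]
v[mid]=9>6: swap v[2],v[3]; hi=2 → [5,6,11,9,8,17,20,7,21]
v[mid]=11>6: swap v[2],v[2]; hi=1 → [5,6,11,9,8,17,20,7,21]
end: lo=1, hi=1; v = [5,6,11,9,8,17,20,7,21]

[5,6,11,9,8,17,20,7,21]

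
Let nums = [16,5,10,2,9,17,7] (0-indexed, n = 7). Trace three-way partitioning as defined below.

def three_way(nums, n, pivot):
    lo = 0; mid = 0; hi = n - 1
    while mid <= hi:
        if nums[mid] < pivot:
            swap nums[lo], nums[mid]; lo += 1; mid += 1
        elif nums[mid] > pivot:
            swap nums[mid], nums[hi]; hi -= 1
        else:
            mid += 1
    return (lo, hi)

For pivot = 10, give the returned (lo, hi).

lo=0 mid=0 hi=6
16>10: swap(0,6), hi=5 ⇒ [7,5,10,2,9,17,16]
7<10: swap(0,0), lo=1 mid=1 ⇒ [7,5,10,2,9,17,16]
5<10: swap(1,1), lo=2 mid=2 ⇒ [7,5,10,2,9,17,16]
10=10: mid=3
2<10: swap(2,3), lo=3 mid=4 ⇒ [7,5,2,10,9,17,16]
9<10: swap(3,4), lo=4 mid=5 ⇒ [7,5,2,9,10,17,16]
17>10: swap(5,5), hi=4 ⇒ [7,5,2,9,10,17,16]
done. lo=4 hi=4; nums=[7,5,2,9,10,17,16]

(4, 4)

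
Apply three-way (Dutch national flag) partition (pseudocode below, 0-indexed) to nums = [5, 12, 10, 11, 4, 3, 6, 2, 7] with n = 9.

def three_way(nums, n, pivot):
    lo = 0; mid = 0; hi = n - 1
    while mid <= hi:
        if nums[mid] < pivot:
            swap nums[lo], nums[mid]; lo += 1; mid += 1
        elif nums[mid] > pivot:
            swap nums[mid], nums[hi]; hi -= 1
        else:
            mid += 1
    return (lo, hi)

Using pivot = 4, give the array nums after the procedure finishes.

[2, 3, 4, 11, 10, 6, 12, 7, 5]

pivot = 4; lo=0, mid=0, hi=8
nums[mid]=5>4: swap nums[0],nums[8]; hi=7 → [7, 12, 10, 11, 4, 3, 6, 2, 5]
nums[mid]=7>4: swap nums[0],nums[7]; hi=6 → [2, 12, 10, 11, 4, 3, 6, 7, 5]
nums[mid]=2<4: swap nums[0],nums[0]; lo=1,mid=1 → [2, 12, 10, 11, 4, 3, 6, 7, 5]
nums[mid]=12>4: swap nums[1],nums[6]; hi=5 → [2, 6, 10, 11, 4, 3, 12, 7, 5]
nums[mid]=6>4: swap nums[1],nums[5]; hi=4 → [2, 3, 10, 11, 4, 6, 12, 7, 5]
nums[mid]=3<4: swap nums[1],nums[1]; lo=2,mid=2 → [2, 3, 10, 11, 4, 6, 12, 7, 5]
nums[mid]=10>4: swap nums[2],nums[4]; hi=3 → [2, 3, 4, 11, 10, 6, 12, 7, 5]
nums[mid]=4=4: mid=3
nums[mid]=11>4: swap nums[3],nums[3]; hi=2 → [2, 3, 4, 11, 10, 6, 12, 7, 5]
end: lo=2, hi=2; nums = [2, 3, 4, 11, 10, 6, 12, 7, 5]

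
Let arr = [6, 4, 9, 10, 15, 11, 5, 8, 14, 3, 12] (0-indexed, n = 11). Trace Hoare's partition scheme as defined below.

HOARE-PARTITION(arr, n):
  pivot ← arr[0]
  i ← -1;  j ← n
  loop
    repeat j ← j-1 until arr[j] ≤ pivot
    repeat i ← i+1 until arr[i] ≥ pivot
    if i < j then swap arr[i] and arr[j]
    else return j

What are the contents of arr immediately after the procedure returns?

[3, 4, 5, 10, 15, 11, 9, 8, 14, 6, 12]

pivot = arr[0] = 6; i = -1, j = 11
j→9 (arr[9]=3≤6), i→0 (arr[0]=6≥6); i<j, swap → [3, 4, 9, 10, 15, 11, 5, 8, 14, 6, 12]
j→6 (arr[6]=5≤6), i→2 (arr[2]=9≥6); i<j, swap → [3, 4, 5, 10, 15, 11, 9, 8, 14, 6, 12]
j→2, i→3; i≥j, return j=2. arr = [3, 4, 5, 10, 15, 11, 9, 8, 14, 6, 12]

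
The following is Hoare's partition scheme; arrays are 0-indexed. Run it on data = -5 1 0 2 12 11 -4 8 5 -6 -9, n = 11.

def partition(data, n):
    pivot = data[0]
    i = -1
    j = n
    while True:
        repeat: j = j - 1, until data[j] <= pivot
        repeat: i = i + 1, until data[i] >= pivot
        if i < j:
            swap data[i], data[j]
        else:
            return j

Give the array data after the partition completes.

pivot=-5
j stops at 10 (-9), i stops at 0 (-5); swap ⇒ -9 1 0 2 12 11 -4 8 5 -6 -5
j stops at 9 (-6), i stops at 1 (1); swap ⇒ -9 -6 0 2 12 11 -4 8 5 1 -5
j stops at 1, i stops at 2; i≥j ⇒ return 1. data=-9 -6 0 2 12 11 -4 8 5 1 -5

-9 -6 0 2 12 11 -4 8 5 1 -5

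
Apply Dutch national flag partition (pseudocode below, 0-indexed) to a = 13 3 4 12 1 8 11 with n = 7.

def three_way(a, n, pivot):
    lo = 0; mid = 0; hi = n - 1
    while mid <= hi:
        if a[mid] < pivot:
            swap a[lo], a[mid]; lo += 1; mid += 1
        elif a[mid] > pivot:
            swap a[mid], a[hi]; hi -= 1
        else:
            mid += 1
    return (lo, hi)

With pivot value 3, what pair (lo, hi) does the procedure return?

pivot = 3; lo=0, mid=0, hi=6
a[mid]=13>3: swap a[0],a[6]; hi=5 → 11 3 4 12 1 8 13
a[mid]=11>3: swap a[0],a[5]; hi=4 → 8 3 4 12 1 11 13
a[mid]=8>3: swap a[0],a[4]; hi=3 → 1 3 4 12 8 11 13
a[mid]=1<3: swap a[0],a[0]; lo=1,mid=1 → 1 3 4 12 8 11 13
a[mid]=3=3: mid=2
a[mid]=4>3: swap a[2],a[3]; hi=2 → 1 3 12 4 8 11 13
a[mid]=12>3: swap a[2],a[2]; hi=1 → 1 3 12 4 8 11 13
end: lo=1, hi=1; a = 1 3 12 4 8 11 13

(1, 1)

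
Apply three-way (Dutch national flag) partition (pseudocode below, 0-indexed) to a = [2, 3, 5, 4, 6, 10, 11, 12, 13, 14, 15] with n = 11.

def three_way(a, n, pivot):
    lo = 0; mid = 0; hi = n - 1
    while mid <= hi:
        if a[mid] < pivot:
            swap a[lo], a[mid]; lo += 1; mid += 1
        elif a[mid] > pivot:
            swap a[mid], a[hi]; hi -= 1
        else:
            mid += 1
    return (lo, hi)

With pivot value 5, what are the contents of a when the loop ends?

[2, 3, 4, 5, 10, 11, 12, 13, 14, 15, 6]

pivot = 5; lo=0, mid=0, hi=10
a[mid]=2<5: swap a[0],a[0]; lo=1,mid=1 → [2, 3, 5, 4, 6, 10, 11, 12, 13, 14, 15]
a[mid]=3<5: swap a[1],a[1]; lo=2,mid=2 → [2, 3, 5, 4, 6, 10, 11, 12, 13, 14, 15]
a[mid]=5=5: mid=3
a[mid]=4<5: swap a[2],a[3]; lo=3,mid=4 → [2, 3, 4, 5, 6, 10, 11, 12, 13, 14, 15]
a[mid]=6>5: swap a[4],a[10]; hi=9 → [2, 3, 4, 5, 15, 10, 11, 12, 13, 14, 6]
a[mid]=15>5: swap a[4],a[9]; hi=8 → [2, 3, 4, 5, 14, 10, 11, 12, 13, 15, 6]
a[mid]=14>5: swap a[4],a[8]; hi=7 → [2, 3, 4, 5, 13, 10, 11, 12, 14, 15, 6]
a[mid]=13>5: swap a[4],a[7]; hi=6 → [2, 3, 4, 5, 12, 10, 11, 13, 14, 15, 6]
a[mid]=12>5: swap a[4],a[6]; hi=5 → [2, 3, 4, 5, 11, 10, 12, 13, 14, 15, 6]
a[mid]=11>5: swap a[4],a[5]; hi=4 → [2, 3, 4, 5, 10, 11, 12, 13, 14, 15, 6]
a[mid]=10>5: swap a[4],a[4]; hi=3 → [2, 3, 4, 5, 10, 11, 12, 13, 14, 15, 6]
end: lo=3, hi=3; a = [2, 3, 4, 5, 10, 11, 12, 13, 14, 15, 6]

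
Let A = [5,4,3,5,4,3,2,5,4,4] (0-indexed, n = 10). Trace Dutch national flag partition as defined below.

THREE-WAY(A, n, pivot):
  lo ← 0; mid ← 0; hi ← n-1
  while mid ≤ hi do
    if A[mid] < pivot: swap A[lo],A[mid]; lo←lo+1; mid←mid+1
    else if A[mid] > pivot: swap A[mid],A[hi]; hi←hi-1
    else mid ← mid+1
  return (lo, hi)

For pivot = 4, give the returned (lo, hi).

(3, 6)

pivot = 4; lo=0, mid=0, hi=9
A[mid]=5>4: swap A[0],A[9]; hi=8 → [4,4,3,5,4,3,2,5,4,5]
A[mid]=4=4: mid=1
A[mid]=4=4: mid=2
A[mid]=3<4: swap A[0],A[2]; lo=1,mid=3 → [3,4,4,5,4,3,2,5,4,5]
A[mid]=5>4: swap A[3],A[8]; hi=7 → [3,4,4,4,4,3,2,5,5,5]
A[mid]=4=4: mid=4
A[mid]=4=4: mid=5
A[mid]=3<4: swap A[1],A[5]; lo=2,mid=6 → [3,3,4,4,4,4,2,5,5,5]
A[mid]=2<4: swap A[2],A[6]; lo=3,mid=7 → [3,3,2,4,4,4,4,5,5,5]
A[mid]=5>4: swap A[7],A[7]; hi=6 → [3,3,2,4,4,4,4,5,5,5]
end: lo=3, hi=6; A = [3,3,2,4,4,4,4,5,5,5]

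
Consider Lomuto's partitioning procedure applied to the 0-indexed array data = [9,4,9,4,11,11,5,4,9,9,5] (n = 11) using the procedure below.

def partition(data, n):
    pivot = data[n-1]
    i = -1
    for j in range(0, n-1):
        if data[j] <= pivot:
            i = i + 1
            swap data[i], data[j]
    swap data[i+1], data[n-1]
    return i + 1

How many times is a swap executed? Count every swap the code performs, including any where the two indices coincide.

5

pivot=5, i=-1
j=0: 9>5, skip
j=1: 4≤5, i=0, swap(0,1) ⇒ [4,9,9,4,11,11,5,4,9,9,5]
j=2: 9>5, skip
j=3: 4≤5, i=1, swap(1,3) ⇒ [4,4,9,9,11,11,5,4,9,9,5]
j=4: 11>5, skip
j=5: 11>5, skip
j=6: 5≤5, i=2, swap(2,6) ⇒ [4,4,5,9,11,11,9,4,9,9,5]
j=7: 4≤5, i=3, swap(3,7) ⇒ [4,4,5,4,11,11,9,9,9,9,5]
j=8: 9>5, skip
j=9: 9>5, skip
swap(4,10) ⇒ [4,4,5,4,5,11,9,9,9,9,11]; return 4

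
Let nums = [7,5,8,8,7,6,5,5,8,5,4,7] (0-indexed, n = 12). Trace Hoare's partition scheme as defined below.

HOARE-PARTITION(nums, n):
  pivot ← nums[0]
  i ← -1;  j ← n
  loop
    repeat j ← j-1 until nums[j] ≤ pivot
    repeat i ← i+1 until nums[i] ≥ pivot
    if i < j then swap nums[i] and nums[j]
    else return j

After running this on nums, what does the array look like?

pivot = nums[0] = 7; i = -1, j = 12
j→11 (nums[11]=7≤7), i→0 (nums[0]=7≥7); i<j, swap → [7,5,8,8,7,6,5,5,8,5,4,7]
j→10 (nums[10]=4≤7), i→2 (nums[2]=8≥7); i<j, swap → [7,5,4,8,7,6,5,5,8,5,8,7]
j→9 (nums[9]=5≤7), i→3 (nums[3]=8≥7); i<j, swap → [7,5,4,5,7,6,5,5,8,8,8,7]
j→7 (nums[7]=5≤7), i→4 (nums[4]=7≥7); i<j, swap → [7,5,4,5,5,6,5,7,8,8,8,7]
j→6, i→7; i≥j, return j=6. nums = [7,5,4,5,5,6,5,7,8,8,8,7]

[7,5,4,5,5,6,5,7,8,8,8,7]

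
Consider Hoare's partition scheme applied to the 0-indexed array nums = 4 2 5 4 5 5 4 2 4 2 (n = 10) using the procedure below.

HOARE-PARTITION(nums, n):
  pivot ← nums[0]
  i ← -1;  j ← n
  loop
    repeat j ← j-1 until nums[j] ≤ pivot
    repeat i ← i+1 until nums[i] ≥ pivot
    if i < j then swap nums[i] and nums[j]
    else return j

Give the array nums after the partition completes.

2 2 4 2 4 5 5 4 5 4

pivot=4
j stops at 9 (2), i stops at 0 (4); swap ⇒ 2 2 5 4 5 5 4 2 4 4
j stops at 8 (4), i stops at 2 (5); swap ⇒ 2 2 4 4 5 5 4 2 5 4
j stops at 7 (2), i stops at 3 (4); swap ⇒ 2 2 4 2 5 5 4 4 5 4
j stops at 6 (4), i stops at 4 (5); swap ⇒ 2 2 4 2 4 5 5 4 5 4
j stops at 4, i stops at 5; i≥j ⇒ return 4. nums=2 2 4 2 4 5 5 4 5 4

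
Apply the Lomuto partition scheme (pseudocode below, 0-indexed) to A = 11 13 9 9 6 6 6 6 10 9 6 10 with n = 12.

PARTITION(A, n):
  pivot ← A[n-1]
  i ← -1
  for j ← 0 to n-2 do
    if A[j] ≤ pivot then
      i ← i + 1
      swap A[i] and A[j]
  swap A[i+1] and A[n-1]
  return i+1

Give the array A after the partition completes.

pivot=10, i=-1
j=0: 11>10, skip
j=1: 13>10, skip
j=2: 9≤10, i=0, swap(0,2) ⇒ 9 13 11 9 6 6 6 6 10 9 6 10
j=3: 9≤10, i=1, swap(1,3) ⇒ 9 9 11 13 6 6 6 6 10 9 6 10
j=4: 6≤10, i=2, swap(2,4) ⇒ 9 9 6 13 11 6 6 6 10 9 6 10
j=5: 6≤10, i=3, swap(3,5) ⇒ 9 9 6 6 11 13 6 6 10 9 6 10
j=6: 6≤10, i=4, swap(4,6) ⇒ 9 9 6 6 6 13 11 6 10 9 6 10
j=7: 6≤10, i=5, swap(5,7) ⇒ 9 9 6 6 6 6 11 13 10 9 6 10
j=8: 10≤10, i=6, swap(6,8) ⇒ 9 9 6 6 6 6 10 13 11 9 6 10
j=9: 9≤10, i=7, swap(7,9) ⇒ 9 9 6 6 6 6 10 9 11 13 6 10
j=10: 6≤10, i=8, swap(8,10) ⇒ 9 9 6 6 6 6 10 9 6 13 11 10
swap(9,11) ⇒ 9 9 6 6 6 6 10 9 6 10 11 13; return 9

9 9 6 6 6 6 10 9 6 10 11 13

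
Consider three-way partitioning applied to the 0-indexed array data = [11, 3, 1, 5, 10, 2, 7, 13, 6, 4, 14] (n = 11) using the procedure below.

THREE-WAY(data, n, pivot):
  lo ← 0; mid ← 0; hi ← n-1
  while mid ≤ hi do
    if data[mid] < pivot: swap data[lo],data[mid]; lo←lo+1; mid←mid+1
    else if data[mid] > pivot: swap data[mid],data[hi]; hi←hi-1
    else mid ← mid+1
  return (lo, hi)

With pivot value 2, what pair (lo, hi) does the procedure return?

(1, 1)

lo=0 mid=0 hi=10
11>2: swap(0,10), hi=9 ⇒ [14, 3, 1, 5, 10, 2, 7, 13, 6, 4, 11]
14>2: swap(0,9), hi=8 ⇒ [4, 3, 1, 5, 10, 2, 7, 13, 6, 14, 11]
4>2: swap(0,8), hi=7 ⇒ [6, 3, 1, 5, 10, 2, 7, 13, 4, 14, 11]
6>2: swap(0,7), hi=6 ⇒ [13, 3, 1, 5, 10, 2, 7, 6, 4, 14, 11]
13>2: swap(0,6), hi=5 ⇒ [7, 3, 1, 5, 10, 2, 13, 6, 4, 14, 11]
7>2: swap(0,5), hi=4 ⇒ [2, 3, 1, 5, 10, 7, 13, 6, 4, 14, 11]
2=2: mid=1
3>2: swap(1,4), hi=3 ⇒ [2, 10, 1, 5, 3, 7, 13, 6, 4, 14, 11]
10>2: swap(1,3), hi=2 ⇒ [2, 5, 1, 10, 3, 7, 13, 6, 4, 14, 11]
5>2: swap(1,2), hi=1 ⇒ [2, 1, 5, 10, 3, 7, 13, 6, 4, 14, 11]
1<2: swap(0,1), lo=1 mid=2 ⇒ [1, 2, 5, 10, 3, 7, 13, 6, 4, 14, 11]
done. lo=1 hi=1; data=[1, 2, 5, 10, 3, 7, 13, 6, 4, 14, 11]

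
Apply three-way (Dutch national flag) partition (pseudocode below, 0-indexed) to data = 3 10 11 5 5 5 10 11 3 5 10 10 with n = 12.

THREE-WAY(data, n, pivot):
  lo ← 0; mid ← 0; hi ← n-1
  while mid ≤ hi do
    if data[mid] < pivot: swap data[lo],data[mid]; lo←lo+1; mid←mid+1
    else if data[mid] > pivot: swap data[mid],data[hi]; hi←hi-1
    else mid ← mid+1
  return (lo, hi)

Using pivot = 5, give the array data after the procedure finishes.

lo=0 mid=0 hi=11
3<5: swap(0,0), lo=1 mid=1 ⇒ 3 10 11 5 5 5 10 11 3 5 10 10
10>5: swap(1,11), hi=10 ⇒ 3 10 11 5 5 5 10 11 3 5 10 10
10>5: swap(1,10), hi=9 ⇒ 3 10 11 5 5 5 10 11 3 5 10 10
10>5: swap(1,9), hi=8 ⇒ 3 5 11 5 5 5 10 11 3 10 10 10
5=5: mid=2
11>5: swap(2,8), hi=7 ⇒ 3 5 3 5 5 5 10 11 11 10 10 10
3<5: swap(1,2), lo=2 mid=3 ⇒ 3 3 5 5 5 5 10 11 11 10 10 10
5=5: mid=4
5=5: mid=5
5=5: mid=6
10>5: swap(6,7), hi=6 ⇒ 3 3 5 5 5 5 11 10 11 10 10 10
11>5: swap(6,6), hi=5 ⇒ 3 3 5 5 5 5 11 10 11 10 10 10
done. lo=2 hi=5; data=3 3 5 5 5 5 11 10 11 10 10 10

3 3 5 5 5 5 11 10 11 10 10 10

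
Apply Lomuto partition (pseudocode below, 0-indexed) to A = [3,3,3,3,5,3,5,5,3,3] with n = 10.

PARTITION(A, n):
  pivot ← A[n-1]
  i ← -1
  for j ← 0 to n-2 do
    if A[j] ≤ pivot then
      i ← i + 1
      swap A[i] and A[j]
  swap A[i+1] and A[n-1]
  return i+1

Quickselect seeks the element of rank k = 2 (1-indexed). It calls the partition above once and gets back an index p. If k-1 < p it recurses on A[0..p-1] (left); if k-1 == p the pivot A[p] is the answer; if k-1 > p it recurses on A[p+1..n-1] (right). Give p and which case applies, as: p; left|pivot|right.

pivot=3, i=-1
j=0: 3≤3, i=0, swap(0,0) ⇒ [3,3,3,3,5,3,5,5,3,3]
j=1: 3≤3, i=1, swap(1,1) ⇒ [3,3,3,3,5,3,5,5,3,3]
j=2: 3≤3, i=2, swap(2,2) ⇒ [3,3,3,3,5,3,5,5,3,3]
j=3: 3≤3, i=3, swap(3,3) ⇒ [3,3,3,3,5,3,5,5,3,3]
j=4: 5>3, skip
j=5: 3≤3, i=4, swap(4,5) ⇒ [3,3,3,3,3,5,5,5,3,3]
j=6: 5>3, skip
j=7: 5>3, skip
j=8: 3≤3, i=5, swap(5,8) ⇒ [3,3,3,3,3,3,5,5,5,3]
swap(6,9) ⇒ [3,3,3,3,3,3,3,5,5,5]; return 6
p = 6; k-1 = 1 < 6 ⇒ left

6; left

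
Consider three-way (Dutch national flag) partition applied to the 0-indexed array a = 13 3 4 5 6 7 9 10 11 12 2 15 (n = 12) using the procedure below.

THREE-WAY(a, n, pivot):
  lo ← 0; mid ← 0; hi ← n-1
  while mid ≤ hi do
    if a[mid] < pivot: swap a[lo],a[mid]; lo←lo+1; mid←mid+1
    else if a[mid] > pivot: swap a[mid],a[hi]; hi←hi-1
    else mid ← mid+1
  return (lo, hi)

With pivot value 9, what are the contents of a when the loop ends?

lo=0 mid=0 hi=11
13>9: swap(0,11), hi=10 ⇒ 15 3 4 5 6 7 9 10 11 12 2 13
15>9: swap(0,10), hi=9 ⇒ 2 3 4 5 6 7 9 10 11 12 15 13
2<9: swap(0,0), lo=1 mid=1 ⇒ 2 3 4 5 6 7 9 10 11 12 15 13
3<9: swap(1,1), lo=2 mid=2 ⇒ 2 3 4 5 6 7 9 10 11 12 15 13
4<9: swap(2,2), lo=3 mid=3 ⇒ 2 3 4 5 6 7 9 10 11 12 15 13
5<9: swap(3,3), lo=4 mid=4 ⇒ 2 3 4 5 6 7 9 10 11 12 15 13
6<9: swap(4,4), lo=5 mid=5 ⇒ 2 3 4 5 6 7 9 10 11 12 15 13
7<9: swap(5,5), lo=6 mid=6 ⇒ 2 3 4 5 6 7 9 10 11 12 15 13
9=9: mid=7
10>9: swap(7,9), hi=8 ⇒ 2 3 4 5 6 7 9 12 11 10 15 13
12>9: swap(7,8), hi=7 ⇒ 2 3 4 5 6 7 9 11 12 10 15 13
11>9: swap(7,7), hi=6 ⇒ 2 3 4 5 6 7 9 11 12 10 15 13
done. lo=6 hi=6; a=2 3 4 5 6 7 9 11 12 10 15 13

2 3 4 5 6 7 9 11 12 10 15 13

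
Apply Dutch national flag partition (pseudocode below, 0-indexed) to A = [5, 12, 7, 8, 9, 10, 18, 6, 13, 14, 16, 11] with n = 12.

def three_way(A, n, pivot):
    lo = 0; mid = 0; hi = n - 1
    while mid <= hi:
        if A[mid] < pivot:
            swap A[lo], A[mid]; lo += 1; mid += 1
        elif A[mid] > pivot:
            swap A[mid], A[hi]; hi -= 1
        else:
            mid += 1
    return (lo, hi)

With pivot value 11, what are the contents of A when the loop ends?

pivot = 11; lo=0, mid=0, hi=11
A[mid]=5<11: swap A[0],A[0]; lo=1,mid=1 → [5, 12, 7, 8, 9, 10, 18, 6, 13, 14, 16, 11]
A[mid]=12>11: swap A[1],A[11]; hi=10 → [5, 11, 7, 8, 9, 10, 18, 6, 13, 14, 16, 12]
A[mid]=11=11: mid=2
A[mid]=7<11: swap A[1],A[2]; lo=2,mid=3 → [5, 7, 11, 8, 9, 10, 18, 6, 13, 14, 16, 12]
A[mid]=8<11: swap A[2],A[3]; lo=3,mid=4 → [5, 7, 8, 11, 9, 10, 18, 6, 13, 14, 16, 12]
A[mid]=9<11: swap A[3],A[4]; lo=4,mid=5 → [5, 7, 8, 9, 11, 10, 18, 6, 13, 14, 16, 12]
A[mid]=10<11: swap A[4],A[5]; lo=5,mid=6 → [5, 7, 8, 9, 10, 11, 18, 6, 13, 14, 16, 12]
A[mid]=18>11: swap A[6],A[10]; hi=9 → [5, 7, 8, 9, 10, 11, 16, 6, 13, 14, 18, 12]
A[mid]=16>11: swap A[6],A[9]; hi=8 → [5, 7, 8, 9, 10, 11, 14, 6, 13, 16, 18, 12]
A[mid]=14>11: swap A[6],A[8]; hi=7 → [5, 7, 8, 9, 10, 11, 13, 6, 14, 16, 18, 12]
A[mid]=13>11: swap A[6],A[7]; hi=6 → [5, 7, 8, 9, 10, 11, 6, 13, 14, 16, 18, 12]
A[mid]=6<11: swap A[5],A[6]; lo=6,mid=7 → [5, 7, 8, 9, 10, 6, 11, 13, 14, 16, 18, 12]
end: lo=6, hi=6; A = [5, 7, 8, 9, 10, 6, 11, 13, 14, 16, 18, 12]

[5, 7, 8, 9, 10, 6, 11, 13, 14, 16, 18, 12]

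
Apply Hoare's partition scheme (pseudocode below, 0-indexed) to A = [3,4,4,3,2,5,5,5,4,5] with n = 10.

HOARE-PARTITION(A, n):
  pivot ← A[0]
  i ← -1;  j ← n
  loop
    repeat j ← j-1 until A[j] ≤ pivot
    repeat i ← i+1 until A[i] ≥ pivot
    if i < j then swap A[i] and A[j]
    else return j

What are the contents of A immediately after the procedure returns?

pivot = A[0] = 3; i = -1, j = 10
j→4 (A[4]=2≤3), i→0 (A[0]=3≥3); i<j, swap → [2,4,4,3,3,5,5,5,4,5]
j→3 (A[3]=3≤3), i→1 (A[1]=4≥3); i<j, swap → [2,3,4,4,3,5,5,5,4,5]
j→1, i→2; i≥j, return j=1. A = [2,3,4,4,3,5,5,5,4,5]

[2,3,4,4,3,5,5,5,4,5]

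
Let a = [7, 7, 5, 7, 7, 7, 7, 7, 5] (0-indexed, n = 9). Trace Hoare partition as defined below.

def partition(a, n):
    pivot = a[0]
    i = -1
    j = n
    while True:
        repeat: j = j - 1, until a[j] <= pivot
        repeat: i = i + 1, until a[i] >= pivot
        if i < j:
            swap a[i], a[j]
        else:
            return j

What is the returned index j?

4

pivot=7
j stops at 8 (5), i stops at 0 (7); swap ⇒ [5, 7, 5, 7, 7, 7, 7, 7, 7]
j stops at 7 (7), i stops at 1 (7); swap ⇒ [5, 7, 5, 7, 7, 7, 7, 7, 7]
j stops at 6 (7), i stops at 3 (7); swap ⇒ [5, 7, 5, 7, 7, 7, 7, 7, 7]
j stops at 5 (7), i stops at 4 (7); swap ⇒ [5, 7, 5, 7, 7, 7, 7, 7, 7]
j stops at 4, i stops at 5; i≥j ⇒ return 4. a=[5, 7, 5, 7, 7, 7, 7, 7, 7]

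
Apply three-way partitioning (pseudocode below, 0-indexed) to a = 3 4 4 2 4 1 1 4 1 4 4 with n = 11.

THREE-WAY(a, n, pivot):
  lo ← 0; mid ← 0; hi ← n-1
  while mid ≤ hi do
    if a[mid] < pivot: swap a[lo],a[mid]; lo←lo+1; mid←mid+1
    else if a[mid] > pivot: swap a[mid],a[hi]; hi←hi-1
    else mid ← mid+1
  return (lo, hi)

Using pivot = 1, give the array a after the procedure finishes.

1 1 1 4 2 4 4 4 4 4 3

pivot = 1; lo=0, mid=0, hi=10
a[mid]=3>1: swap a[0],a[10]; hi=9 → 4 4 4 2 4 1 1 4 1 4 3
a[mid]=4>1: swap a[0],a[9]; hi=8 → 4 4 4 2 4 1 1 4 1 4 3
a[mid]=4>1: swap a[0],a[8]; hi=7 → 1 4 4 2 4 1 1 4 4 4 3
a[mid]=1=1: mid=1
a[mid]=4>1: swap a[1],a[7]; hi=6 → 1 4 4 2 4 1 1 4 4 4 3
a[mid]=4>1: swap a[1],a[6]; hi=5 → 1 1 4 2 4 1 4 4 4 4 3
a[mid]=1=1: mid=2
a[mid]=4>1: swap a[2],a[5]; hi=4 → 1 1 1 2 4 4 4 4 4 4 3
a[mid]=1=1: mid=3
a[mid]=2>1: swap a[3],a[4]; hi=3 → 1 1 1 4 2 4 4 4 4 4 3
a[mid]=4>1: swap a[3],a[3]; hi=2 → 1 1 1 4 2 4 4 4 4 4 3
end: lo=0, hi=2; a = 1 1 1 4 2 4 4 4 4 4 3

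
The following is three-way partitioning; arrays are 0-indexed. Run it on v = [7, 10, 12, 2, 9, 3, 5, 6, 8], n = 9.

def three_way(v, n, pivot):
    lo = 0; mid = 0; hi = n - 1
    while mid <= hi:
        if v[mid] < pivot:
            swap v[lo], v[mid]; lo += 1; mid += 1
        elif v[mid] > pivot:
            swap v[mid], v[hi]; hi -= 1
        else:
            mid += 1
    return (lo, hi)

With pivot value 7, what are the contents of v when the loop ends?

pivot = 7; lo=0, mid=0, hi=8
v[mid]=7=7: mid=1
v[mid]=10>7: swap v[1],v[8]; hi=7 → [7, 8, 12, 2, 9, 3, 5, 6, 10]
v[mid]=8>7: swap v[1],v[7]; hi=6 → [7, 6, 12, 2, 9, 3, 5, 8, 10]
v[mid]=6<7: swap v[0],v[1]; lo=1,mid=2 → [6, 7, 12, 2, 9, 3, 5, 8, 10]
v[mid]=12>7: swap v[2],v[6]; hi=5 → [6, 7, 5, 2, 9, 3, 12, 8, 10]
v[mid]=5<7: swap v[1],v[2]; lo=2,mid=3 → [6, 5, 7, 2, 9, 3, 12, 8, 10]
v[mid]=2<7: swap v[2],v[3]; lo=3,mid=4 → [6, 5, 2, 7, 9, 3, 12, 8, 10]
v[mid]=9>7: swap v[4],v[5]; hi=4 → [6, 5, 2, 7, 3, 9, 12, 8, 10]
v[mid]=3<7: swap v[3],v[4]; lo=4,mid=5 → [6, 5, 2, 3, 7, 9, 12, 8, 10]
end: lo=4, hi=4; v = [6, 5, 2, 3, 7, 9, 12, 8, 10]

[6, 5, 2, 3, 7, 9, 12, 8, 10]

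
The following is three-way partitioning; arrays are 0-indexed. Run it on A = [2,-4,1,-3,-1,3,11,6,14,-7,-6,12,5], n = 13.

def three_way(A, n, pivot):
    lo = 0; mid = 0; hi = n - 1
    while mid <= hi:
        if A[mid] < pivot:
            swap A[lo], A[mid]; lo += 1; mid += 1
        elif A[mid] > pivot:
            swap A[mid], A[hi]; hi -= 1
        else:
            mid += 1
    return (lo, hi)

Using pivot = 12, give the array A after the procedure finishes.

[2,-4,1,-3,-1,3,11,6,5,-7,-6,12,14]

lo=0 mid=0 hi=12
2<12: swap(0,0), lo=1 mid=1 ⇒ [2,-4,1,-3,-1,3,11,6,14,-7,-6,12,5]
-4<12: swap(1,1), lo=2 mid=2 ⇒ [2,-4,1,-3,-1,3,11,6,14,-7,-6,12,5]
1<12: swap(2,2), lo=3 mid=3 ⇒ [2,-4,1,-3,-1,3,11,6,14,-7,-6,12,5]
-3<12: swap(3,3), lo=4 mid=4 ⇒ [2,-4,1,-3,-1,3,11,6,14,-7,-6,12,5]
-1<12: swap(4,4), lo=5 mid=5 ⇒ [2,-4,1,-3,-1,3,11,6,14,-7,-6,12,5]
3<12: swap(5,5), lo=6 mid=6 ⇒ [2,-4,1,-3,-1,3,11,6,14,-7,-6,12,5]
11<12: swap(6,6), lo=7 mid=7 ⇒ [2,-4,1,-3,-1,3,11,6,14,-7,-6,12,5]
6<12: swap(7,7), lo=8 mid=8 ⇒ [2,-4,1,-3,-1,3,11,6,14,-7,-6,12,5]
14>12: swap(8,12), hi=11 ⇒ [2,-4,1,-3,-1,3,11,6,5,-7,-6,12,14]
5<12: swap(8,8), lo=9 mid=9 ⇒ [2,-4,1,-3,-1,3,11,6,5,-7,-6,12,14]
-7<12: swap(9,9), lo=10 mid=10 ⇒ [2,-4,1,-3,-1,3,11,6,5,-7,-6,12,14]
-6<12: swap(10,10), lo=11 mid=11 ⇒ [2,-4,1,-3,-1,3,11,6,5,-7,-6,12,14]
12=12: mid=12
done. lo=11 hi=11; A=[2,-4,1,-3,-1,3,11,6,5,-7,-6,12,14]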